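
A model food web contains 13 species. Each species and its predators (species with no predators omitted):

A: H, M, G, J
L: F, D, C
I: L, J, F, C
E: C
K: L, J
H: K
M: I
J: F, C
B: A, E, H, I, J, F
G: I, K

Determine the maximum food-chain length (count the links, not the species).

5 links

One longest chain: B → A → M → I → L → F.
It has 6 species and 5 links.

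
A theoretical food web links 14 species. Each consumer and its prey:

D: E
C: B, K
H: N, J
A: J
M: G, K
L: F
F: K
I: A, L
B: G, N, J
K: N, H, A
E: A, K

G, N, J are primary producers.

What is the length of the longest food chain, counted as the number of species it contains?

6 species

One longest chain: N → H → K → F → L → I.
It has 6 species and 5 links.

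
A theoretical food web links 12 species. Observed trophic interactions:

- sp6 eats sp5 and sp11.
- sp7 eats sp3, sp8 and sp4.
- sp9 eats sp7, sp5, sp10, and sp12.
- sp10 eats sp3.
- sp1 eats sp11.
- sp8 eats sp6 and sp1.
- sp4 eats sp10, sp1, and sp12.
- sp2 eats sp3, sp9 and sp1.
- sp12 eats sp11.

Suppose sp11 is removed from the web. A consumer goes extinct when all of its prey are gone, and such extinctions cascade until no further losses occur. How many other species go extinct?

Remove sp11.
Round 1: sp12 (all prey gone), sp1 (all prey gone) → extinct.
No further losses. Total secondary extinctions: 2.

2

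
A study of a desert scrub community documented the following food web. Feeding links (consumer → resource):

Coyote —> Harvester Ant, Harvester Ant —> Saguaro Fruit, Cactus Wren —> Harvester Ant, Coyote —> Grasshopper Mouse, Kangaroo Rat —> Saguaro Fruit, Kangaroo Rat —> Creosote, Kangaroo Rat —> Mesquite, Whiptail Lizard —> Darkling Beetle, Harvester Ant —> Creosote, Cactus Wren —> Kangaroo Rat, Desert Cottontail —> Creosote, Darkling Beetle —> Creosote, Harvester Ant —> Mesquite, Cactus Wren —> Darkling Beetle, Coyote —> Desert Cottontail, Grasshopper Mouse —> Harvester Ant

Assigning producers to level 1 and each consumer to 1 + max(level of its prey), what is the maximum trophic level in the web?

4

Producers (level 1): Mesquite, Creosote, Saguaro Fruit.
Mesquite → Harvester Ant → Grasshopper Mouse → Coyote gives Coyote level 4.
No species has a prey at level 4, so no species reaches level 5.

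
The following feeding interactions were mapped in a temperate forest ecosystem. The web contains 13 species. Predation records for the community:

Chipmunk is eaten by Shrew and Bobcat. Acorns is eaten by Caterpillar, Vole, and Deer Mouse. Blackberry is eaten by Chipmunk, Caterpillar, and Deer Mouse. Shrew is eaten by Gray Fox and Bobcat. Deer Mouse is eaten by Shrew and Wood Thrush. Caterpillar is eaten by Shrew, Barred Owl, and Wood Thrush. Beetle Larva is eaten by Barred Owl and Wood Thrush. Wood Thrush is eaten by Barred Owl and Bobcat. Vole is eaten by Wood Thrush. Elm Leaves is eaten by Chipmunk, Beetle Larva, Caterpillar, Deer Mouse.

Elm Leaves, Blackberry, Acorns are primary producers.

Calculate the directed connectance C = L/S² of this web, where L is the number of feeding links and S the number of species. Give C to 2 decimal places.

C = 0.14

The web has S = 13 species and L = 24 feeding links.
C = L / S² = 24 / 169 = 0.1420 ≈ 0.14.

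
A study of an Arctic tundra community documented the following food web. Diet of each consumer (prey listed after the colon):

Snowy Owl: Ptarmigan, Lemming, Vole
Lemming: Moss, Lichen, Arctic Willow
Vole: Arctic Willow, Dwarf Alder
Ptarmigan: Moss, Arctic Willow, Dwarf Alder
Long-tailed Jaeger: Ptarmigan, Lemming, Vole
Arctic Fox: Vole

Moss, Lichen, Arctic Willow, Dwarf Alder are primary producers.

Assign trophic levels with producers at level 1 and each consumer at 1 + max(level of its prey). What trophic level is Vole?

Arctic Willow is a producer → level 1.
Vole eats Arctic Willow (level 1); other prey at levels: Dwarf Alder 1 → level 2.

Trophic level 2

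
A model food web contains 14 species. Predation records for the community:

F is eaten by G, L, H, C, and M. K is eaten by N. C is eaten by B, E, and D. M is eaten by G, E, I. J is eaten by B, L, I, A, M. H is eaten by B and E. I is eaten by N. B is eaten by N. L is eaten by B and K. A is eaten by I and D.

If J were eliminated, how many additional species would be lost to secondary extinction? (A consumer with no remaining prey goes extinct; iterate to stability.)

Remove J.
Round 1: A (all prey gone) → extinct.
No further losses. Total secondary extinctions: 1.

1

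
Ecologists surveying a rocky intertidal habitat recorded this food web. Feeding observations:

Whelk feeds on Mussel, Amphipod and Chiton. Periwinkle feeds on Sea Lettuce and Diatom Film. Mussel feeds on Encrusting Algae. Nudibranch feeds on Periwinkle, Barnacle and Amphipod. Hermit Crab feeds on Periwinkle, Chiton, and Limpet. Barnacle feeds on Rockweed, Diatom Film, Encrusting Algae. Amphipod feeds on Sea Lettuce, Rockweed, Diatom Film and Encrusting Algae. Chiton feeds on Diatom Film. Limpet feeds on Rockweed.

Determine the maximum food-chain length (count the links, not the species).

One longest chain: Sea Lettuce → Periwinkle → Nudibranch.
It has 3 species and 2 links.

2 links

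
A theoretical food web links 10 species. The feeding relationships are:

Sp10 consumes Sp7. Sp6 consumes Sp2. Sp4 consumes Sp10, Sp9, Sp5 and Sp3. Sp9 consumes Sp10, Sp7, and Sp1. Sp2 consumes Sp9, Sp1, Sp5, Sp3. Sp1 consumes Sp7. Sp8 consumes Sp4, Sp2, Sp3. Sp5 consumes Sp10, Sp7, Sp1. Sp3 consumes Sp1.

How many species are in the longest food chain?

One longest chain: Sp7 → Sp1 → Sp3 → Sp2 → Sp8.
It has 5 species and 4 links.

5 species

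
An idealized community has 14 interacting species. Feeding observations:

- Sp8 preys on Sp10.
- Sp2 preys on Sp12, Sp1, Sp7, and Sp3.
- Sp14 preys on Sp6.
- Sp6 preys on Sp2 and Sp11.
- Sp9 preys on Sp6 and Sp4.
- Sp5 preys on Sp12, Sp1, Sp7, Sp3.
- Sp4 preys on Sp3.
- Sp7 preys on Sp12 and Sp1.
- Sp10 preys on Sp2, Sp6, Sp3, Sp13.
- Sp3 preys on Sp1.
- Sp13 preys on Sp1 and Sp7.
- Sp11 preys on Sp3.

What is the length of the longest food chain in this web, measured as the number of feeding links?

5 links

One longest chain: Sp1 → Sp3 → Sp2 → Sp6 → Sp10 → Sp8.
It has 6 species and 5 links.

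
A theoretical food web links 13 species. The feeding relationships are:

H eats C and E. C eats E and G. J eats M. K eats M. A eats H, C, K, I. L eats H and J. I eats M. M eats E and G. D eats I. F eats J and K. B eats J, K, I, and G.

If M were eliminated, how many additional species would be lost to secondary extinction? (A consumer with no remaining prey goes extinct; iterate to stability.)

5

Remove M.
Round 1: I (all prey gone), J (all prey gone), K (all prey gone) → extinct.
Round 2: D (all prey gone), F (all prey gone) → extinct.
No further losses. Total secondary extinctions: 5.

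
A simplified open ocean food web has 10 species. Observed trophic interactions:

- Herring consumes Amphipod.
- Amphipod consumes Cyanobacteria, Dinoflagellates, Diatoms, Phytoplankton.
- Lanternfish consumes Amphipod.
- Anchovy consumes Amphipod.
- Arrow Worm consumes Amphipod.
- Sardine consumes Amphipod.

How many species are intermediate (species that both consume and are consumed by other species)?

Intermediate species (has both prey and predators): Amphipod.
Count: 1.

1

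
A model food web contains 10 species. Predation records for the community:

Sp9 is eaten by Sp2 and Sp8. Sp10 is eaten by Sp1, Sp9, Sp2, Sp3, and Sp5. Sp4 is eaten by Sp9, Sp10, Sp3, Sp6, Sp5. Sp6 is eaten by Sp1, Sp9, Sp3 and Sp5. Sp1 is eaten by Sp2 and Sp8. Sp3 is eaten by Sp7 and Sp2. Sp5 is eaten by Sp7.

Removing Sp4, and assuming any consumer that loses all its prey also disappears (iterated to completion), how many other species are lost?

9

Remove Sp4.
Round 1: Sp10 (all prey gone), Sp6 (all prey gone) → extinct.
Round 2: Sp1 (all prey gone), Sp3 (all prey gone), Sp9 (all prey gone), Sp5 (all prey gone) → extinct.
Round 3: Sp8 (all prey gone), Sp7 (all prey gone), Sp2 (all prey gone) → extinct.
No further losses. Total secondary extinctions: 9.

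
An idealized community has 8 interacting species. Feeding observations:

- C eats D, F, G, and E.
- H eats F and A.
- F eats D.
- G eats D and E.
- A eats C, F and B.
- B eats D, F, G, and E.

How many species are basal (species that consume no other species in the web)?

2

Basal species (no prey listed): E, D.
Count: 2.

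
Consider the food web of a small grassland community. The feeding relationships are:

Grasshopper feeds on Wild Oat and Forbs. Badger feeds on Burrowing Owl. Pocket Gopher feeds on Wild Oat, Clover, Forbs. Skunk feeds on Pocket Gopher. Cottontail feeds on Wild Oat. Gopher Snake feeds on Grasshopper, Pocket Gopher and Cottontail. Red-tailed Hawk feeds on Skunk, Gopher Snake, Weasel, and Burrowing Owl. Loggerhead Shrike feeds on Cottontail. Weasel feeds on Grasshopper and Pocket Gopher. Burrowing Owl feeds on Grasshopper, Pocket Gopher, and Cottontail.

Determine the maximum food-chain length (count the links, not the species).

3 links

One longest chain: Forbs → Pocket Gopher → Skunk → Red-tailed Hawk.
It has 4 species and 3 links.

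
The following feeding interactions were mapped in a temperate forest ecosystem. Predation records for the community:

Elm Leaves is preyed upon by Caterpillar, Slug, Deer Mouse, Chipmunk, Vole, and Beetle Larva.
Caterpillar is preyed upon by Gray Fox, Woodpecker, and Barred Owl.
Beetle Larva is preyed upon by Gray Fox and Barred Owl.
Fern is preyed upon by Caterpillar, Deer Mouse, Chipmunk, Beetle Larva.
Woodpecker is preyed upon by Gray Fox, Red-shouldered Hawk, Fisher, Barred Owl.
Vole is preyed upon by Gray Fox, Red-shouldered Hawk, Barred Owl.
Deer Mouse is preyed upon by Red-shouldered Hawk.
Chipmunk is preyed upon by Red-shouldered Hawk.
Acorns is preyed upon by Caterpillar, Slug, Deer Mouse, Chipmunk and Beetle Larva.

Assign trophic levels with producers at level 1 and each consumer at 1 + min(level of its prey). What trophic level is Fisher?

Trophic level 4

Fern is a producer → level 1.
Caterpillar eats Fern → level 2.
Woodpecker eats Caterpillar → level 3.
Fisher eats Woodpecker → level 4.
No prey of Fisher is below level 3, so 4 is the minimum.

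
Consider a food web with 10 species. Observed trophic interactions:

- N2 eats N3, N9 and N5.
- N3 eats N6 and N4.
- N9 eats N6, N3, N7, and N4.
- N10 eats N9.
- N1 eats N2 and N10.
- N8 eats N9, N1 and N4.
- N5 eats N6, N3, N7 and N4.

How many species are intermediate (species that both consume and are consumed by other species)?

6

Intermediate species (has both prey and predators): N3, N9, N5, N10, N2, N1.
Count: 6.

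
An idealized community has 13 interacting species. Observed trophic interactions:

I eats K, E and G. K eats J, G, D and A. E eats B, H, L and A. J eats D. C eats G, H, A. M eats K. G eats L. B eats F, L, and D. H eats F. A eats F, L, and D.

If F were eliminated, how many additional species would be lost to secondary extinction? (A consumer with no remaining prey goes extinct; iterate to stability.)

1

Remove F.
Round 1: H (all prey gone) → extinct.
No further losses. Total secondary extinctions: 1.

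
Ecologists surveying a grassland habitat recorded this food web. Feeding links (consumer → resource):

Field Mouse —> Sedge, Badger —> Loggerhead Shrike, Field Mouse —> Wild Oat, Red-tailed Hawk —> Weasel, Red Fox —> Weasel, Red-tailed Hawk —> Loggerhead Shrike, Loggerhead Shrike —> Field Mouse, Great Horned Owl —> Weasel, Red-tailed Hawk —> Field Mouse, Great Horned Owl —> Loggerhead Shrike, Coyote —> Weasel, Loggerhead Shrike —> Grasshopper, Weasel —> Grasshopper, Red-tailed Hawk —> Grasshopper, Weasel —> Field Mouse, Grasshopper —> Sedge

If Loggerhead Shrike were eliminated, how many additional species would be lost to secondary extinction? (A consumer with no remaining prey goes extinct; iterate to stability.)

Remove Loggerhead Shrike.
Round 1: Badger (all prey gone) → extinct.
No further losses. Total secondary extinctions: 1.

1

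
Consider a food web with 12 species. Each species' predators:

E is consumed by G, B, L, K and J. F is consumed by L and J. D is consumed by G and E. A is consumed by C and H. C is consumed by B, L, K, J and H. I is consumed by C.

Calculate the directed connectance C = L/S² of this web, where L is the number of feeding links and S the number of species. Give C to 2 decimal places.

C = 0.12

The web has S = 12 species and L = 17 feeding links.
C = L / S² = 17 / 144 = 0.1181 ≈ 0.12.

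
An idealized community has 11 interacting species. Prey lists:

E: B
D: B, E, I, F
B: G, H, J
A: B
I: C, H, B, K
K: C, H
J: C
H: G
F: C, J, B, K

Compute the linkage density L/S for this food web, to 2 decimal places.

L/S = 1.91

There are L = 21 links among S = 11 species.
L/S = 21/11 = 1.9091 ≈ 1.91.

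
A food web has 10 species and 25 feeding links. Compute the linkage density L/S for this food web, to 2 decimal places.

There are L = 25 links among S = 10 species.
L/S = 25/10 = 2.5000 ≈ 2.50.

L/S = 2.50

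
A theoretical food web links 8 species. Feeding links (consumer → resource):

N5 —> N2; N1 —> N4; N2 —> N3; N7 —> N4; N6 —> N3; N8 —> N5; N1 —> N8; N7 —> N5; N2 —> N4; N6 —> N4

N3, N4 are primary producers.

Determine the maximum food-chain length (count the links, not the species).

4 links

One longest chain: N3 → N2 → N5 → N8 → N1.
It has 5 species and 4 links.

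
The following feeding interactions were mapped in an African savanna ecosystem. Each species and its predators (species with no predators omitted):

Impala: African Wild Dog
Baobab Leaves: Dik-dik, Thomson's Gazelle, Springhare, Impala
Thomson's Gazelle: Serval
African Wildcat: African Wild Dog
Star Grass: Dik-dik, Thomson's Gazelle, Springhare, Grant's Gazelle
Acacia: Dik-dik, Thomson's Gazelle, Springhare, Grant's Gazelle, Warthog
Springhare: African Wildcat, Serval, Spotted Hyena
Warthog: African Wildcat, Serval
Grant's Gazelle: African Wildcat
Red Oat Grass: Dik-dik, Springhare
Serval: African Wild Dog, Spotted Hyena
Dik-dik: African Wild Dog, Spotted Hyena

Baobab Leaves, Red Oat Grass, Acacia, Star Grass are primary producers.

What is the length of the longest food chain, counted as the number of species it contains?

One longest chain: Acacia → Grant's Gazelle → African Wildcat → African Wild Dog.
It has 4 species and 3 links.

4 species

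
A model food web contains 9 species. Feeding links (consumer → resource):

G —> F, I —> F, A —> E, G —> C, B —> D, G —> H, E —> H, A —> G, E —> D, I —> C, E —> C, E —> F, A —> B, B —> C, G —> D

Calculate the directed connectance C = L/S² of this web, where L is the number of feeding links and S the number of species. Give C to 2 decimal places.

C = 0.19

The web has S = 9 species and L = 15 feeding links.
C = L / S² = 15 / 81 = 0.1852 ≈ 0.19.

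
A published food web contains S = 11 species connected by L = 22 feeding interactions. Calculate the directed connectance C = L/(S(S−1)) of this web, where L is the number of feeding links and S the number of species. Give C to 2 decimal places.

The web has S = 11 species and L = 22 feeding links.
C = L / (S(S−1)) = 22 / 110 = 0.2000 ≈ 0.20.

C = 0.20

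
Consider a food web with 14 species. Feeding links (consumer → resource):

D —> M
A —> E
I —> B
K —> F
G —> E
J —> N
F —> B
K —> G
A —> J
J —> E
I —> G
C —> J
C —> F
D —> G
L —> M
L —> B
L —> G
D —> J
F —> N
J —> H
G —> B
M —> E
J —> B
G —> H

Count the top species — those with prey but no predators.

Top species (has prey, but nothing eats it): A, L, D, I, K, C.
Count: 6.

6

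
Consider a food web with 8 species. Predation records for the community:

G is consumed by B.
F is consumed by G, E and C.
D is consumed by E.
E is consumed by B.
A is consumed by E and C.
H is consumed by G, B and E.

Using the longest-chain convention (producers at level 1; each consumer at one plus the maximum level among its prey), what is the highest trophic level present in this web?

Producers (level 1): F, D, A, H.
F → G → B gives B level 3.
No species has a prey at level 3, so no species reaches level 4.

3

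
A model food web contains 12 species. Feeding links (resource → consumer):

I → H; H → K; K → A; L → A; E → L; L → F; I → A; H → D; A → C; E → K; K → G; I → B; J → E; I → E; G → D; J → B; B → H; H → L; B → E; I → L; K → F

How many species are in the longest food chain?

One longest chain: J → B → E → L → A → C.
It has 6 species and 5 links.

6 species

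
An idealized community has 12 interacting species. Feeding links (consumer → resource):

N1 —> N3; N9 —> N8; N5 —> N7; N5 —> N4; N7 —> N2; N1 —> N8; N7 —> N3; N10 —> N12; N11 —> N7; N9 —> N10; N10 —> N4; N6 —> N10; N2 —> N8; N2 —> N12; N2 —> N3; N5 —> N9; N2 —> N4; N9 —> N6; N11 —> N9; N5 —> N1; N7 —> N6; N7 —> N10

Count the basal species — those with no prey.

Basal species (no prey listed): N12, N4, N8, N3.
Count: 4.

4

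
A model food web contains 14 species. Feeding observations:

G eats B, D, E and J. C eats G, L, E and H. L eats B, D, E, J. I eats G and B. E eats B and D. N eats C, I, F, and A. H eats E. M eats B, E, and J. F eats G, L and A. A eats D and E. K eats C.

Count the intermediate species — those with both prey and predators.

Intermediate species (has both prey and predators): E, G, H, L, A, C, F, I.
Count: 8.

8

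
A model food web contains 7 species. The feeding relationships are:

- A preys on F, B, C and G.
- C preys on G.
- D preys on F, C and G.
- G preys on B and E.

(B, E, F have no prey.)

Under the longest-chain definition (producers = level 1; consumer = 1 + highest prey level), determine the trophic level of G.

B is a producer → level 1.
G eats B (level 1); other prey at levels: E 1 → level 2.

Trophic level 2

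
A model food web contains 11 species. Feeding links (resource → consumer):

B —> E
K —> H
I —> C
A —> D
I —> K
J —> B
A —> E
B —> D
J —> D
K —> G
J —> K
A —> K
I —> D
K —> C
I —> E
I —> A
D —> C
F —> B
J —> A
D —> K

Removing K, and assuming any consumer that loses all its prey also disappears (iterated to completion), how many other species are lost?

Remove K.
Round 1: G (all prey gone), H (all prey gone) → extinct.
No further losses. Total secondary extinctions: 2.

2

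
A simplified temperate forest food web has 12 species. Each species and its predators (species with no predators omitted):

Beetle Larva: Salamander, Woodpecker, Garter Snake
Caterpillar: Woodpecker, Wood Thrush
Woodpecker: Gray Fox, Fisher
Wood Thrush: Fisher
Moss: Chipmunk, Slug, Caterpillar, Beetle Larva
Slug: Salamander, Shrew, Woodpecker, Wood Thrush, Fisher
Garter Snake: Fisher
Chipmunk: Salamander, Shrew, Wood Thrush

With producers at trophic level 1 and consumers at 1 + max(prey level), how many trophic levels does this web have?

Producers (level 1): Moss.
Moss → Slug → Woodpecker → Gray Fox gives Gray Fox level 4.
No species has a prey at level 4, so no species reaches level 5.

4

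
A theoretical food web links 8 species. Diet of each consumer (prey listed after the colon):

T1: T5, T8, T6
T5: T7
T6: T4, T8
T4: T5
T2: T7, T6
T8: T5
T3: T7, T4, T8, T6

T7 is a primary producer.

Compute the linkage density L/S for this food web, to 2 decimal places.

L/S = 1.75

There are L = 14 links among S = 8 species.
L/S = 14/8 = 1.7500 ≈ 1.75.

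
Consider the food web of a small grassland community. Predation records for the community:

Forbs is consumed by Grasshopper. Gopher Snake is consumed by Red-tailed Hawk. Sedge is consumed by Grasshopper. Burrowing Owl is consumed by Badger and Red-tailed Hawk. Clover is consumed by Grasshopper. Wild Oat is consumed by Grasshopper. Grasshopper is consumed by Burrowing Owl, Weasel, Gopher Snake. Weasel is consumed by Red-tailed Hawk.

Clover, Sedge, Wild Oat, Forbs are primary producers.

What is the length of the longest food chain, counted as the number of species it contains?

One longest chain: Clover → Grasshopper → Burrowing Owl → Badger.
It has 4 species and 3 links.

4 species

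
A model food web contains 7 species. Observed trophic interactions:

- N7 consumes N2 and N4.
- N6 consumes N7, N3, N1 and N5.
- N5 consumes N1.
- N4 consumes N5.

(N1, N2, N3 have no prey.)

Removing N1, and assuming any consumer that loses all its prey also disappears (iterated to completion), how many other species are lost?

Remove N1.
Round 1: N5 (all prey gone) → extinct.
Round 2: N4 (all prey gone) → extinct.
No further losses. Total secondary extinctions: 2.

2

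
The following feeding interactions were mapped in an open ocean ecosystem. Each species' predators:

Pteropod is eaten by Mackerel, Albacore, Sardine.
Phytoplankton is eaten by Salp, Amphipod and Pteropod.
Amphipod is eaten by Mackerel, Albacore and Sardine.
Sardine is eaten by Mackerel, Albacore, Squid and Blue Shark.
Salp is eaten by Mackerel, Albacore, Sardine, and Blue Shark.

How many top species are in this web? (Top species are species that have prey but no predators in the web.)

4

Top species (has prey, but nothing eats it): Mackerel, Squid, Blue Shark, Albacore.
Count: 4.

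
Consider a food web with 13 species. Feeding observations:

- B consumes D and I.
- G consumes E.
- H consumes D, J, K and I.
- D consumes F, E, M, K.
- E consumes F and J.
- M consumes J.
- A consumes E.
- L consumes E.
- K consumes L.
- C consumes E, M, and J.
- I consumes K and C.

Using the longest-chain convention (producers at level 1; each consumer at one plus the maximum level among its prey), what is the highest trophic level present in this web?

6

Producers (level 1): J, F.
J → E → L → K → D → H gives H level 6.
No species has a prey at level 6, so no species reaches level 7.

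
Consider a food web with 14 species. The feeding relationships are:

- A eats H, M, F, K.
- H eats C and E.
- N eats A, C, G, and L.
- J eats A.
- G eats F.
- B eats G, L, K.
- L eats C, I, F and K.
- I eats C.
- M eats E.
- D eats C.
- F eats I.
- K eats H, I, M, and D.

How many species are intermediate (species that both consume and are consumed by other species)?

9

Intermediate species (has both prey and predators): I, M, D, H, F, K, G, A, L.
Count: 9.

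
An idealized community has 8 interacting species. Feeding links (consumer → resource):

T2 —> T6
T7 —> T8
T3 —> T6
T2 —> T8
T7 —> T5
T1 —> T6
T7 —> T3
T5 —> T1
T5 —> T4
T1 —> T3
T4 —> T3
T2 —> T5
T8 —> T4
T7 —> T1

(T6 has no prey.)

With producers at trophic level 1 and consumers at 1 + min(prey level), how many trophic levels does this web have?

Producers (level 1): T6.
Following each consumer down to its lowest-level prey: T6 → T3 → T4 → T8 (levels 1 through 4).
All prey of T8 (T4 3) are at level 3 or above, so T8 is at level 1 + 3 = 4.
Every consumer has at least one prey at level 3 or below, so none exceeds level 4.

4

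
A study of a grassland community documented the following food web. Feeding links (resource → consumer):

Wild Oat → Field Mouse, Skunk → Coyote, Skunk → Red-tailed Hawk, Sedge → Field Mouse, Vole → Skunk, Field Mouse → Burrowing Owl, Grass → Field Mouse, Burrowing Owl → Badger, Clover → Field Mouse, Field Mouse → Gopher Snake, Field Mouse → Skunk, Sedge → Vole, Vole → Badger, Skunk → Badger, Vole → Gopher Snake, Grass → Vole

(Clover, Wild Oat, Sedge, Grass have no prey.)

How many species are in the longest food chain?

4 species

One longest chain: Sedge → Vole → Skunk → Red-tailed Hawk.
It has 4 species and 3 links.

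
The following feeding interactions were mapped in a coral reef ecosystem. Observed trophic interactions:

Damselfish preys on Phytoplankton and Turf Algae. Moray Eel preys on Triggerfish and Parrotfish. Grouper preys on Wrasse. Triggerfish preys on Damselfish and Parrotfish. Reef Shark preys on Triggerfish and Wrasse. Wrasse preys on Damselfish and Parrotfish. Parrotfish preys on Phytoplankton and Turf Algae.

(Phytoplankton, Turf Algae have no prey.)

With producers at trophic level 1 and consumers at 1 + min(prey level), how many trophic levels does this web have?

Producers (level 1): Phytoplankton, Turf Algae.
Following each consumer down to its lowest-level prey: Phytoplankton → Parrotfish → Triggerfish → Reef Shark (levels 1 through 4).
All prey of Reef Shark (Triggerfish 3, Wrasse 3) are at level 3 or above, so Reef Shark is at level 1 + 3 = 4.
Every consumer has at least one prey at level 3 or below, so none exceeds level 4.

4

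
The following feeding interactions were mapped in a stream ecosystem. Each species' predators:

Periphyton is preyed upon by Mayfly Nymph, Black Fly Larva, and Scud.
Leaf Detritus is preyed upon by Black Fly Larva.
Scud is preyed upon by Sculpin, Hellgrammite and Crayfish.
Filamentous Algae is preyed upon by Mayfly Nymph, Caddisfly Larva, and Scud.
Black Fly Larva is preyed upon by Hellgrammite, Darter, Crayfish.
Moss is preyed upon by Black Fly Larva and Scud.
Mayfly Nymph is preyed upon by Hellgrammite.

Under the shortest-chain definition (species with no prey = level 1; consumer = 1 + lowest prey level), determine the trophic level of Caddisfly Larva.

Trophic level 2

Filamentous Algae has no prey (basal) → level 1.
Caddisfly Larva eats Filamentous Algae → level 2.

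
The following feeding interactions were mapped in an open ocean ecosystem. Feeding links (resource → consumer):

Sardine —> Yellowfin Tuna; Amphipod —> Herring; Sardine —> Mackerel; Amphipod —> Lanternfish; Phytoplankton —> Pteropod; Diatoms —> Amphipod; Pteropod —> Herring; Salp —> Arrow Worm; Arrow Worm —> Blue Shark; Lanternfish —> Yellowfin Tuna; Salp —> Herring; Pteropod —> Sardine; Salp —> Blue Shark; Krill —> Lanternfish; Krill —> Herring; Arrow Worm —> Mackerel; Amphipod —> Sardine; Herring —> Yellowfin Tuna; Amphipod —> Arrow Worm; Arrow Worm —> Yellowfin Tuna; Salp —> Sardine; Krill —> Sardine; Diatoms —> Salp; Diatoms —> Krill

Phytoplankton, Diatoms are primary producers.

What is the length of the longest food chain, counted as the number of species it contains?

One longest chain: Diatoms → Amphipod → Arrow Worm → Blue Shark.
It has 4 species and 3 links.

4 species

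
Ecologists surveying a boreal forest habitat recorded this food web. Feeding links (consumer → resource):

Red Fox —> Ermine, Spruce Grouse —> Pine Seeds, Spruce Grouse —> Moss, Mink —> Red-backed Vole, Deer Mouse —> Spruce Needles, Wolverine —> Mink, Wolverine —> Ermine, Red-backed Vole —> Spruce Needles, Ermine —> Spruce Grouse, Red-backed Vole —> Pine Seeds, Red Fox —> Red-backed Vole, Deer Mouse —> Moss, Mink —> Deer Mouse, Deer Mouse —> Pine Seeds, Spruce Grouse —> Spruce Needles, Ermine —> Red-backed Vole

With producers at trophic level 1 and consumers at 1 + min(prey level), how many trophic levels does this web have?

Producers (level 1): Moss, Pine Seeds, Spruce Needles.
Following each consumer down to its lowest-level prey: Moss → Deer Mouse → Mink → Wolverine (levels 1 through 4).
All prey of Wolverine (Mink 3, Ermine 3) are at level 3 or above, so Wolverine is at level 1 + 3 = 4.
Every consumer has at least one prey at level 3 or below, so none exceeds level 4.

4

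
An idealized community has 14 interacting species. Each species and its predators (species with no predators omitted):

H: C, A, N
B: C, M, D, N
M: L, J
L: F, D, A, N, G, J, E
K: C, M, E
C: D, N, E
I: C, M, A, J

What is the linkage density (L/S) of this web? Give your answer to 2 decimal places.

L/S = 1.86

There are L = 26 links among S = 14 species.
L/S = 26/14 = 1.8571 ≈ 1.86.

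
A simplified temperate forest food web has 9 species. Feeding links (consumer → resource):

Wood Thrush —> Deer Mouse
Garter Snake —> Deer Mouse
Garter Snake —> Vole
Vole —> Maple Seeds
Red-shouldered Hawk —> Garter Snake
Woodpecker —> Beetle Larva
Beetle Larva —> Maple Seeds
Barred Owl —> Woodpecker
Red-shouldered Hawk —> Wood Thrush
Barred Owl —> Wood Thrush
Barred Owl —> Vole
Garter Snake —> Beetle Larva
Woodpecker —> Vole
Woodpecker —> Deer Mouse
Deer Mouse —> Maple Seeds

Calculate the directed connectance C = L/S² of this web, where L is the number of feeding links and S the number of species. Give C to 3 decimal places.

C = 0.185

The web has S = 9 species and L = 15 feeding links.
C = L / S² = 15 / 81 = 0.1852 ≈ 0.185.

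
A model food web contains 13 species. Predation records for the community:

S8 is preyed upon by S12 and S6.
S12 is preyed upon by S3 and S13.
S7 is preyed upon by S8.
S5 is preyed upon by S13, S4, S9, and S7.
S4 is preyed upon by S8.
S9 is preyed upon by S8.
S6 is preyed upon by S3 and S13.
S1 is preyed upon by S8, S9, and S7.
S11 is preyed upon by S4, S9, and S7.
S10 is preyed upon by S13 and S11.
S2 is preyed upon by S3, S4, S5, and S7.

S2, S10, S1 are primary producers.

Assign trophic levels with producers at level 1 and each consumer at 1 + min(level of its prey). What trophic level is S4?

S2 is a producer → level 1.
S4 eats S2 → level 2.

Trophic level 2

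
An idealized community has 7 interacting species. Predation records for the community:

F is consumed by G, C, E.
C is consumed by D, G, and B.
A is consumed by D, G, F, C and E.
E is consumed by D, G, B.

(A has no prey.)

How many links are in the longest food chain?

One longest chain: A → F → E → G.
It has 4 species and 3 links.

3 links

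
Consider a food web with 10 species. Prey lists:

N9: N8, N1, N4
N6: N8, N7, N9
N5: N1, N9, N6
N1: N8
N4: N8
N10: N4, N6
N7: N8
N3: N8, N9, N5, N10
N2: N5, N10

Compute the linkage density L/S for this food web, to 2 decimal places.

There are L = 20 links among S = 10 species.
L/S = 20/10 = 2.0000 ≈ 2.00.

L/S = 2.00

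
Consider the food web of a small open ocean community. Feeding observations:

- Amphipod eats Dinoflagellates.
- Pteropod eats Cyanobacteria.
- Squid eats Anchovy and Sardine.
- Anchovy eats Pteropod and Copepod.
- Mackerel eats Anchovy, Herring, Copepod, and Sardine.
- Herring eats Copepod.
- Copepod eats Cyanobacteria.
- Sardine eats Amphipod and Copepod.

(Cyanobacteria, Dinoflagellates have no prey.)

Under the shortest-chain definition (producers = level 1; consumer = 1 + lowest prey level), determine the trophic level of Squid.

Cyanobacteria is a producer → level 1.
Copepod eats Cyanobacteria → level 2.
Sardine eats Copepod → level 3.
Squid eats Sardine → level 4.
No prey of Squid is below level 3, so 4 is the minimum.

Trophic level 4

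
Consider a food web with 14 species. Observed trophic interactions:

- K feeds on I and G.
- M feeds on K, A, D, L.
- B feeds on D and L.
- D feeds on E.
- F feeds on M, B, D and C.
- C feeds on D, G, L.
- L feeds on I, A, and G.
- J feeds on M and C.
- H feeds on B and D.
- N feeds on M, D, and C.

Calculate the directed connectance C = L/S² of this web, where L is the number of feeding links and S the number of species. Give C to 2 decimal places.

The web has S = 14 species and L = 26 feeding links.
C = L / S² = 26 / 196 = 0.1327 ≈ 0.13.

C = 0.13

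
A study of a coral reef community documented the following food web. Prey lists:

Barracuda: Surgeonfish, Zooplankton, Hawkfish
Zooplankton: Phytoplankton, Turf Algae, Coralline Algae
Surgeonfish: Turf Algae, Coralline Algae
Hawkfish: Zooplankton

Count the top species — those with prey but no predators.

1

Top species (has prey, but nothing eats it): Barracuda.
Count: 1.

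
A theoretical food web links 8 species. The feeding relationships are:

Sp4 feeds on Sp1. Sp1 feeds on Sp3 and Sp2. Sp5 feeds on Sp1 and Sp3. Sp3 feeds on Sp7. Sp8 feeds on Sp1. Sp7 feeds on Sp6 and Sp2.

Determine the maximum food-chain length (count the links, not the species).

One longest chain: Sp6 → Sp7 → Sp3 → Sp1 → Sp5.
It has 5 species and 4 links.

4 links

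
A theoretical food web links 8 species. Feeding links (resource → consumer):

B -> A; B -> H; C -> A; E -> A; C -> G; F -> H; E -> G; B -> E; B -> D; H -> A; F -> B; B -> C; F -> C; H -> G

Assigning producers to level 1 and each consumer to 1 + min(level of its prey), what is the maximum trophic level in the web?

Producers (level 1): F.
Following each consumer down to its lowest-level prey: F → B → D (levels 1 through 3).
All prey of D (B 2) are at level 2 or above, so D is at level 1 + 2 = 3.
Every consumer has at least one prey at level 2 or below, so none exceeds level 3.

3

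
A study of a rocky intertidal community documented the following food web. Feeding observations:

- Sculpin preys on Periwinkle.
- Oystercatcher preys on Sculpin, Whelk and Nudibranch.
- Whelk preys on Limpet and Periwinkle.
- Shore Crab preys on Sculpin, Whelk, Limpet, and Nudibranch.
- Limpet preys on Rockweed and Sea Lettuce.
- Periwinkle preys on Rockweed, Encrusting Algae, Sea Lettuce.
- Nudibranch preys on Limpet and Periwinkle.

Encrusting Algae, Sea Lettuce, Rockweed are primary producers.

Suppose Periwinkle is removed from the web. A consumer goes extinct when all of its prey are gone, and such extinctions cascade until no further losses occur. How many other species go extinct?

Remove Periwinkle.
Round 1: Sculpin (all prey gone) → extinct.
No further losses. Total secondary extinctions: 1.

1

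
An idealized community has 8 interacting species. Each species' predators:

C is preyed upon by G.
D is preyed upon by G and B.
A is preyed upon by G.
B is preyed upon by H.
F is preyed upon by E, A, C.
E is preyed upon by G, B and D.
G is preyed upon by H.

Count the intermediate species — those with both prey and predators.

6

Intermediate species (has both prey and predators): A, E, C, D, B, G.
Count: 6.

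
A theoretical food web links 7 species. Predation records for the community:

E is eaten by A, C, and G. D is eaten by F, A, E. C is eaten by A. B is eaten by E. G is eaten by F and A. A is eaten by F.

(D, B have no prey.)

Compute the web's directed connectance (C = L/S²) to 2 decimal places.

The web has S = 7 species and L = 11 feeding links.
C = L / S² = 11 / 49 = 0.2245 ≈ 0.22.

C = 0.22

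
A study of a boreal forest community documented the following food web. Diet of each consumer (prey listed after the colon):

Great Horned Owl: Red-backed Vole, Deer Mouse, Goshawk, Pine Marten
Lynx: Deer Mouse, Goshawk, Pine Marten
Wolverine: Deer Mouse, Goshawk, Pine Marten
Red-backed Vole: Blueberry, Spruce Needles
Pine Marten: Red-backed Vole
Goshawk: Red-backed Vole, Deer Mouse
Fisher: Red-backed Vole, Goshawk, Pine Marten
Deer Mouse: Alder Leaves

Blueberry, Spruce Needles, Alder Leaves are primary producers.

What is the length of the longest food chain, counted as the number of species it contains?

4 species

One longest chain: Blueberry → Red-backed Vole → Goshawk → Great Horned Owl.
It has 4 species and 3 links.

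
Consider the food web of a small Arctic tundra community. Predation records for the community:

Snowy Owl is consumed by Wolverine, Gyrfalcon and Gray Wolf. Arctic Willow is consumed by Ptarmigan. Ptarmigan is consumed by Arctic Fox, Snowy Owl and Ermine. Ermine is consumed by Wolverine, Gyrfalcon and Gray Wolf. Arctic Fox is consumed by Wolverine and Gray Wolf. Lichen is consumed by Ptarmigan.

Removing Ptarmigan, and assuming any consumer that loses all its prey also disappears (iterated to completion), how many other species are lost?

6

Remove Ptarmigan.
Round 1: Ermine (all prey gone), Snowy Owl (all prey gone), Arctic Fox (all prey gone) → extinct.
Round 2: Gray Wolf (all prey gone), Gyrfalcon (all prey gone), Wolverine (all prey gone) → extinct.
No further losses. Total secondary extinctions: 6.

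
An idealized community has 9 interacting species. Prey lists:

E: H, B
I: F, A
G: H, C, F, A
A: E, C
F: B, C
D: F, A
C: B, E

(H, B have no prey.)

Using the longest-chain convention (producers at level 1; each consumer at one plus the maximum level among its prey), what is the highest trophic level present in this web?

Producers (level 1): H, B.
H → E → C → F → G gives G level 5.
No species has a prey at level 5, so no species reaches level 6.

5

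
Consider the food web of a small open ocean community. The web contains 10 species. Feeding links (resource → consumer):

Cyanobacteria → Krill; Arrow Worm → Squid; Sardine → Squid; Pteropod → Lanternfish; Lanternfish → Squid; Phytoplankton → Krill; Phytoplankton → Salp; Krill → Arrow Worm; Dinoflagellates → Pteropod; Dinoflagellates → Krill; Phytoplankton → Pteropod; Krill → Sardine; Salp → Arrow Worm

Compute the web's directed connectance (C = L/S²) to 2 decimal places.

The web has S = 10 species and L = 13 feeding links.
C = L / S² = 13 / 100 = 0.1300 ≈ 0.13.

C = 0.13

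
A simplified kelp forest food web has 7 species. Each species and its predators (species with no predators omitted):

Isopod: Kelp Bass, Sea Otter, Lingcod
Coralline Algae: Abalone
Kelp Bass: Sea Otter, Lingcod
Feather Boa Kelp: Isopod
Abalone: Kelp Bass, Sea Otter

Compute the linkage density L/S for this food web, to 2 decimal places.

There are L = 9 links among S = 7 species.
L/S = 9/7 = 1.2857 ≈ 1.29.

L/S = 1.29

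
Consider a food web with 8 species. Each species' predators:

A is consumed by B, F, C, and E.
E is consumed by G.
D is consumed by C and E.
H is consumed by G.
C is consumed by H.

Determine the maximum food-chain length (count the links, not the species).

One longest chain: D → C → H → G.
It has 4 species and 3 links.

3 links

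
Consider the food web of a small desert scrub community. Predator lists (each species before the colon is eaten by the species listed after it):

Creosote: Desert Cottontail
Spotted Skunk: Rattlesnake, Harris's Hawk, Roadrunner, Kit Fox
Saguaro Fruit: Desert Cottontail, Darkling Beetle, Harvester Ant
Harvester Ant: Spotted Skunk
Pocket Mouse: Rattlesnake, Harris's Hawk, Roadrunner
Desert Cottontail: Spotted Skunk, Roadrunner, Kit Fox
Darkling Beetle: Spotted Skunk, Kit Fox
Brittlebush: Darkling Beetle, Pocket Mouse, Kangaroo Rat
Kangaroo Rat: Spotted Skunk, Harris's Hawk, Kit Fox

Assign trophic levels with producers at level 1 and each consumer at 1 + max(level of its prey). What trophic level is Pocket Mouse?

Trophic level 2

Brittlebush is a producer → level 1.
Pocket Mouse eats Brittlebush → level 2.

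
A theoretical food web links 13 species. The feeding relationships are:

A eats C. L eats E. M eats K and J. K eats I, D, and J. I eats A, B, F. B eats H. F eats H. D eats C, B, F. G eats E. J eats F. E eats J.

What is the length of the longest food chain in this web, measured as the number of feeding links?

4 links

One longest chain: H → F → J → E → G.
It has 5 species and 4 links.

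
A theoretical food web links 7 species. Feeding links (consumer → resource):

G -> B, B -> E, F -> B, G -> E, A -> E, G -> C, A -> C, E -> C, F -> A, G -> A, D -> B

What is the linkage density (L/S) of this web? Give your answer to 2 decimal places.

There are L = 11 links among S = 7 species.
L/S = 11/7 = 1.5714 ≈ 1.57.

L/S = 1.57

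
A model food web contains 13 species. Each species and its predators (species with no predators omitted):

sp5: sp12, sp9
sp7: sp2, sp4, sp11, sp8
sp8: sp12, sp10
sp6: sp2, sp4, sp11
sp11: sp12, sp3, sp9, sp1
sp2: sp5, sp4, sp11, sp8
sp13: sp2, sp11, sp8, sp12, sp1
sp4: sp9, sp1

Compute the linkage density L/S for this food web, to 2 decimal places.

There are L = 26 links among S = 13 species.
L/S = 26/13 = 2.0000 ≈ 2.00.

L/S = 2.00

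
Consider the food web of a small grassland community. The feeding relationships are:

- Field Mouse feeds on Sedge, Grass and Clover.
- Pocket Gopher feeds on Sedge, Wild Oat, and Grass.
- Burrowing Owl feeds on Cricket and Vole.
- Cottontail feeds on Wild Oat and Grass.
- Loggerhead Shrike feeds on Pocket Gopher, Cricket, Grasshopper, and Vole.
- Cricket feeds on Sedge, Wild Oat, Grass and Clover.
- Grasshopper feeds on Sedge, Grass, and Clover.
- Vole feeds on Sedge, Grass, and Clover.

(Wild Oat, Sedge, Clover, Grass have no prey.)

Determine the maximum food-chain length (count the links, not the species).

2 links

One longest chain: Sedge → Vole → Burrowing Owl.
It has 3 species and 2 links.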